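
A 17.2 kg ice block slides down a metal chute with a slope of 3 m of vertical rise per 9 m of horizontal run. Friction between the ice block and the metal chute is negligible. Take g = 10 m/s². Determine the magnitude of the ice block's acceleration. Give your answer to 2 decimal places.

Resolving the weight along the incline: the component pulling the ice block down the slope is mg sin 18.43° = 17.2 × 10 × 0.3162 = 54.386 N, and the normal force is N = mg cos 18.43° = 17.2 × 10 × 0.9487 = 163.176 N.
With no friction the net force along the incline is 54.386 N, so a = g sin 18.43° = 54.386 / 17.2 = 3.1620 m/s².

3.16 m/s²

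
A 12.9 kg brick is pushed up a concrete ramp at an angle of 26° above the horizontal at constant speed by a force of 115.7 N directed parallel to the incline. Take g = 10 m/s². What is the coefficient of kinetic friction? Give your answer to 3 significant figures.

0.510

At constant speed ΣF = 0 along the incline. The applied 115.7 N acts up the slope; the weight component mg sin 26° = 56.550 N and kinetic friction μN both act down the slope.
So 115.7 = 56.550 + μ × 115.944, giving μ = (115.7 − 56.550) / 115.944 = 0.5102.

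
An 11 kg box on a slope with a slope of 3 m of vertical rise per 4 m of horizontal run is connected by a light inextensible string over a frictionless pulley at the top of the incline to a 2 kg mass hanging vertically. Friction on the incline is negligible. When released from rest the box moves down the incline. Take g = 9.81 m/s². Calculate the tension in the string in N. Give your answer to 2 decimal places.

26.56 N

For the box on the incline: the weight component along the slope is m₁g sin 36.87° = 11 × 9.81 × 0.6000 = 64.746 N and the normal force is N = m₁g cos 36.87° = 86.328 N.
Newton's second law for the box (down-slope positive): 64.746 − T = 11 a. For the hanging mass (upward positive): T − 2 × 9.81 = 2 a.
Adding the two equations eliminates T: 45.126 = 13 a, so a = 3.4712 m/s².
Then from the hanging mass's equation, T = 2 × (9.81 + 3.4712) = 26.562 N.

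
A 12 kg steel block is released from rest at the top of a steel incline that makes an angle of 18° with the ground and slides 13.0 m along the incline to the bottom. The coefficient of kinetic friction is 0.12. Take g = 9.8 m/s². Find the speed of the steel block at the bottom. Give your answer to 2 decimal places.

7.05 m/s

The weight component along the incline is mg sin 18° = 36.340 N and the normal force is N = mg cos 18° = 111.844 N.
Friction up the slope is f = μN = 0.12 × 111.844 = 13.421 N, so the net downslope force is 36.340 − 13.421 = 22.919 N and a = 22.919 / 12 = 1.9099 m/s².
Starting from rest over a distance of 13.0 m, v² = 2aL = 2 × 1.9099 × 13.0 = 49.6574, so v = 7.0468 m/s.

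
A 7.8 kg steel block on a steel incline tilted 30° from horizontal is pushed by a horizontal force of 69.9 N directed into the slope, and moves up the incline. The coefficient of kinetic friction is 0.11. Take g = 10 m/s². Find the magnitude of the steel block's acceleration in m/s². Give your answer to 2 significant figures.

The horizontal push has components F cos 30° = 69.9 × 0.8660 = 60.533 N up the incline and F sin 30° = 69.9 × 0.5000 = 34.950 N pressing into the surface.
The normal force is therefore N = mg cos 30° + F sin 30° = 67.548 + 34.950 = 102.498 N, and kinetic friction down the slope is μN = 0.11 × 102.498 = 11.275 N.
Along the incline: F cos 30° − mg sin 30° − μN = ma, so 60.533 − 39.000 − 11.275 = 7.8 a, giving a = 1.3151 m/s².

1.3 m/s²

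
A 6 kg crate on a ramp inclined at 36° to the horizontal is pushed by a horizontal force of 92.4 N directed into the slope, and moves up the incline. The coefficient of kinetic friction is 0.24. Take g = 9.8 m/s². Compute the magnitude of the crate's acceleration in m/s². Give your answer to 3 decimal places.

2.623 m/s²

The horizontal push has components F cos 36° = 92.4 × 0.8090 = 74.752 N up the incline and F sin 36° = 92.4 × 0.5878 = 54.313 N pressing into the surface.
The normal force is therefore N = mg cos 36° + F sin 36° = 47.569 + 54.313 = 101.882 N, and kinetic friction down the slope is μN = 0.24 × 101.882 = 24.452 N.
Along the incline: F cos 36° − mg sin 36° − μN = ma, so 74.752 − 34.563 − 24.452 = 6 a, giving a = 2.6228 m/s².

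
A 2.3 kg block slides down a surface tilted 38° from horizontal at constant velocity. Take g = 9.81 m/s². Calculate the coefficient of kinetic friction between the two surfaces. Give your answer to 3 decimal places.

0.781

At constant velocity the net force along the incline is zero: mg sin 38° = μ mg cos 38°.
So μ = tan 38° = 0.6157 / 0.7880 = 0.7813.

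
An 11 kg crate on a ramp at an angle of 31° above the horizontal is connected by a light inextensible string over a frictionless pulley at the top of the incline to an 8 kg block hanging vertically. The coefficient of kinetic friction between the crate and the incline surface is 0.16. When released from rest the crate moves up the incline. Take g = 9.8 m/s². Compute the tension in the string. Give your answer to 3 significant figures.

75.0 N

For the crate on the incline: the weight component along the slope is m₁g sin 31° = 11 × 9.8 × 0.5150 = 55.517 N and the normal force is N = m₁g cos 31° = 92.403 N.
Kinetic friction opposes the crate's motion up the incline: f = μN = 0.16 × 92.403 = 14.784 N acting down the slope.
Newton's second law for the crate (up-slope positive): T − 55.517 − 14.784 = 11 a. For the hanging block (downward positive): 8 × 9.8 − T = 8 a.
Adding the two equations eliminates T: 8.099 = 19 a, so a = 0.4263 m/s².
Then from the hanging block's equation, T = 8 × (9.8 − 0.4263) = 74.990 N.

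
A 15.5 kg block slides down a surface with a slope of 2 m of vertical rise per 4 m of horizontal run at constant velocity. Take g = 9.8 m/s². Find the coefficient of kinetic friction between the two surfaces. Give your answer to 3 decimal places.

0.500

At constant velocity the net force along the incline is zero: mg sin 26.57° = μ mg cos 26.57°.
So μ = tan 26.57° = 0.4472 / 0.8944 = 0.5000.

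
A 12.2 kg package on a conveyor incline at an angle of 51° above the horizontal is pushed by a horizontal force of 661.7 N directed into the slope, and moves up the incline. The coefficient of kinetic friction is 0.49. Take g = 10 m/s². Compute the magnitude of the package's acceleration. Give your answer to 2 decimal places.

2.62 m/s²

The horizontal push has components F cos 51° = 661.7 × 0.6293 = 416.408 N up the incline and F sin 51° = 661.7 × 0.7771 = 514.207 N pressing into the surface.
The normal force is therefore N = mg cos 51° + F sin 51° = 76.775 + 514.207 = 590.982 N, and kinetic friction down the slope is μN = 0.49 × 590.982 = 289.581 N.
Along the incline: F cos 51° − mg sin 51° − μN = ma, so 416.408 − 94.806 − 289.581 = 12.2 a, giving a = 2.6247 m/s².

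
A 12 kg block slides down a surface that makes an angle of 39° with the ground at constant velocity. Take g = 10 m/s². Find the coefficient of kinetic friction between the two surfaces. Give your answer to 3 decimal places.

At constant velocity the net force along the incline is zero: mg sin 39° = μ mg cos 39°.
So μ = tan 39° = 0.6293 / 0.7771 = 0.8098.

0.810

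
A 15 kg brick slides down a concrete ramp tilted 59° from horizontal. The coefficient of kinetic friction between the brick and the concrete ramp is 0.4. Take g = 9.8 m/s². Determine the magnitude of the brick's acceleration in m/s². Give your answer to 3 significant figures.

Resolving the weight along the incline: the component pulling the brick down the slope is mg sin 59° = 15 × 9.8 × 0.8572 = 126.008 N, and the normal force is N = mg cos 59° = 15 × 9.8 × 0.5150 = 75.705 N.
Kinetic friction acts up the slope with magnitude f = μN = 0.4 × 75.705 = 30.282 N.
Net force along the incline is 126.008 − 30.282 = 95.726 N, so a = 95.726 / 15 = 6.3817 m/s².

6.38 m/s²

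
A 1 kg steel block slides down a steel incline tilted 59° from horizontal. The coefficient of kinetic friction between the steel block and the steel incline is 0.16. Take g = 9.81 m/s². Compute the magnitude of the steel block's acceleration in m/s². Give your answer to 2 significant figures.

Resolving the weight along the incline: the component pulling the steel block down the slope is mg sin 59° = 1 × 9.81 × 0.8572 = 8.409 N, and the normal force is N = mg cos 59° = 1 × 9.81 × 0.5150 = 5.052 N.
Kinetic friction acts up the slope with magnitude f = μN = 0.16 × 5.052 = 0.808 N.
Net force along the incline is 8.409 − 0.808 = 7.601 N, so a = 7.601 / 1 = 7.6010 m/s².

7.6 m/s²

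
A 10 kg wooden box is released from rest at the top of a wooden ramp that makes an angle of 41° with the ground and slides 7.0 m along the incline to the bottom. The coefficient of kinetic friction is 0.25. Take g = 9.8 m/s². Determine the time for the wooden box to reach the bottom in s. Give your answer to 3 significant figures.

The weight component along the incline is mg sin 41° = 64.294 N and the normal force is N = mg cos 41° = 73.962 N.
Friction up the slope is f = μN = 0.25 × 73.962 = 18.491 N, so the net downslope force is 64.294 − 18.491 = 45.803 N and a = 45.803 / 10 = 4.5803 m/s².
Starting from rest, L = ½at², so t = √(2L/a) = √(2 × 7.0 / 4.5803) = 1.7483 s.

1.75 s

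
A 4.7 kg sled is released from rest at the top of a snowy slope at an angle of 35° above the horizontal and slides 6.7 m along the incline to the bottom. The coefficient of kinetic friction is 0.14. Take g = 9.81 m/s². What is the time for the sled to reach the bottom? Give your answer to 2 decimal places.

1.73 s

The weight component along the incline is mg sin 35° = 26.446 N and the normal force is N = mg cos 35° = 37.769 N.
Friction up the slope is f = μN = 0.14 × 37.769 = 5.288 N, so the net downslope force is 26.446 − 5.288 = 21.158 N and a = 21.158 / 4.7 = 4.5017 m/s².
Starting from rest, L = ½at², so t = √(2L/a) = √(2 × 6.7 / 4.5017) = 1.7253 s.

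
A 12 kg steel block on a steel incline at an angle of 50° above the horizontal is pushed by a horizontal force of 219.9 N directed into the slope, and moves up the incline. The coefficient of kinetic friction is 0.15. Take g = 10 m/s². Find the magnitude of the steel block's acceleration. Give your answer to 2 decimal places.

1.05 m/s²

The horizontal push has components F cos 50° = 219.9 × 0.6428 = 141.352 N up the incline and F sin 50° = 219.9 × 0.7660 = 168.443 N pressing into the surface.
The normal force is therefore N = mg cos 50° + F sin 50° = 77.136 + 168.443 = 245.579 N, and kinetic friction down the slope is μN = 0.15 × 245.579 = 36.837 N.
Along the incline: F cos 50° − mg sin 50° − μN = ma, so 141.352 − 91.920 − 36.837 = 12 a, giving a = 1.0496 m/s².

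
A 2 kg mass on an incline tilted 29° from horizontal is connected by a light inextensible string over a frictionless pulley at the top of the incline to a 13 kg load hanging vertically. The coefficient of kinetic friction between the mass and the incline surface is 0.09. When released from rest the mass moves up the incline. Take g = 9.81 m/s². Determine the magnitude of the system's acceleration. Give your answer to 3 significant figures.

For the mass on the incline: the weight component along the slope is m₁g sin 29° = 2 × 9.81 × 0.4848 = 9.512 N and the normal force is N = m₁g cos 29° = 17.160 N.
Kinetic friction opposes the mass's motion up the incline: f = μN = 0.09 × 17.160 = 1.544 N acting down the slope.
Newton's second law for the mass (up-slope positive): T − 9.512 − 1.544 = 2 a. For the hanging load (downward positive): 13 × 9.81 − T = 13 a.
Adding the two equations eliminates T: 116.474 = 15 a, so a = 7.7649 m/s².

7.76 m/s²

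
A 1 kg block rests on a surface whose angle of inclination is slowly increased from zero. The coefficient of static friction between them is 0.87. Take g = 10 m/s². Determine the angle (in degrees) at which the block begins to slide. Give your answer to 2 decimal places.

At the threshold of sliding, static friction is at its maximum μ_s N and exactly balances the weight component along the incline: mg sin θ = μ_s mg cos θ.
Hence tan θ = μ_s = 0.87, so θ = arctan(0.87) = 41.0233°.

41.02°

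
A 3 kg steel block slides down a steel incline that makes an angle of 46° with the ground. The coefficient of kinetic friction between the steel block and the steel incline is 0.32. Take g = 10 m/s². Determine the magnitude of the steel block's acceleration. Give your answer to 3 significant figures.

4.97 m/s²

Resolving the weight along the incline: the component pulling the steel block down the slope is mg sin 46° = 3 × 10 × 0.7193 = 21.579 N, and the normal force is N = mg cos 46° = 3 × 10 × 0.6947 = 20.841 N.
Kinetic friction acts up the slope with magnitude f = μN = 0.32 × 20.841 = 6.669 N.
Net force along the incline is 21.579 − 6.669 = 14.910 N, so a = 14.910 / 3 = 4.9700 m/s².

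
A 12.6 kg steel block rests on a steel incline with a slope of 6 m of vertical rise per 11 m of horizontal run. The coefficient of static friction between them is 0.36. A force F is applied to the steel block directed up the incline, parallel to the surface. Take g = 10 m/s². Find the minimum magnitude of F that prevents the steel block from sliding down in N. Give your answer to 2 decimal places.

20.51 N

The normal force is N = mg cos 28.61° = 110.615 N. With F at its minimum the steel block is on the verge of sliding down, so static friction is at its maximum μ_s N = 0.36 × 110.615 = 39.821 N and acts up the slope.
Equilibrium along the incline: F + μ_s N = mg sin 28.61°, so F = 60.335 − 39.821 = 20.514 N.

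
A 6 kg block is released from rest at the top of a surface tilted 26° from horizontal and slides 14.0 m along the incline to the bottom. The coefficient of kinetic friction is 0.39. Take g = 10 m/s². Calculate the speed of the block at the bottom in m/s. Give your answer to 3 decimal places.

The weight component along the incline is mg sin 26° = 26.302 N and the normal force is N = mg cos 26° = 53.928 N.
Friction up the slope is f = μN = 0.39 × 53.928 = 21.032 N, so the net downslope force is 26.302 − 21.032 = 5.270 N and a = 5.270 / 6 = 0.8783 m/s².
Starting from rest over a distance of 14.0 m, v² = 2aL = 2 × 0.8783 × 14.0 = 24.5924, so v = 4.9591 m/s.

4.959 m/s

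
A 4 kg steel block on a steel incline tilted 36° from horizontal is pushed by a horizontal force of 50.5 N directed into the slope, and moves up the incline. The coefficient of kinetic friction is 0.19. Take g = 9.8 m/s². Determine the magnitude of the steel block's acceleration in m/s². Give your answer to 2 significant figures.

The horizontal push has components F cos 36° = 50.5 × 0.8090 = 40.855 N up the incline and F sin 36° = 50.5 × 0.5878 = 29.684 N pressing into the surface.
The normal force is therefore N = mg cos 36° + F sin 36° = 31.713 + 29.684 = 61.397 N, and kinetic friction down the slope is μN = 0.19 × 61.397 = 11.665 N.
Along the incline: F cos 36° − mg sin 36° − μN = ma, so 40.855 − 23.042 − 11.665 = 4 a, giving a = 1.5370 m/s².

1.5 m/s²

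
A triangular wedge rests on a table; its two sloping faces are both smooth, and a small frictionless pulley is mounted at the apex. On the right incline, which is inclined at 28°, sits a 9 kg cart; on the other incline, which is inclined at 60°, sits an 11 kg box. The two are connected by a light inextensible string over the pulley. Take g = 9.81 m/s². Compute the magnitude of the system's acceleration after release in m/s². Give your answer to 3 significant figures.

2.60 m/s²

Resolve each weight along its own incline: the 9 kg mass has component 9 × 9.81 × sin 28° = 41.450 N down its slope, and the 11 kg mass has 11 × 9.81 × sin 60° = 93.453 N down its slope.
The 11 kg side's 93.453 N exceeds the other side's 41.450 N, so that mass slides down and the 9 kg mass slides up. Taking that direction as positive, Newton's second law for the whole system gives 93.453 − 41.450 = (9 + 11) a, so a = 52.003 / 20 = 2.6002 m/s².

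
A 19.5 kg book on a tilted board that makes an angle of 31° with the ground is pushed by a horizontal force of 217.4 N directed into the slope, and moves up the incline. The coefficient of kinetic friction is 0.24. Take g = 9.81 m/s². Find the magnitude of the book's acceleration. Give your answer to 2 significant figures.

The horizontal push has components F cos 31° = 217.4 × 0.8572 = 186.355 N up the incline and F sin 31° = 217.4 × 0.5150 = 111.961 N pressing into the surface.
The normal force is therefore N = mg cos 31° + F sin 31° = 163.978 + 111.961 = 275.939 N, and kinetic friction down the slope is μN = 0.24 × 275.939 = 66.225 N.
Along the incline: F cos 31° − mg sin 31° − μN = ma, so 186.355 − 98.517 − 66.225 = 19.5 a, giving a = 1.1084 m/s².

1.1 m/s²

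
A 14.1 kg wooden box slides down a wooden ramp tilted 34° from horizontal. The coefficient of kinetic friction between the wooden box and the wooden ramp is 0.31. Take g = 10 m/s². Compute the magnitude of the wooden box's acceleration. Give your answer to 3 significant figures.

Resolving the weight along the incline: the component pulling the wooden box down the slope is mg sin 34° = 14.1 × 10 × 0.5592 = 78.847 N, and the normal force is N = mg cos 34° = 14.1 × 10 × 0.8290 = 116.889 N.
Kinetic friction acts up the slope with magnitude f = μN = 0.31 × 116.889 = 36.236 N.
Net force along the incline is 78.847 − 36.236 = 42.611 N, so a = 42.611 / 14.1 = 3.0221 m/s².

3.02 m/s²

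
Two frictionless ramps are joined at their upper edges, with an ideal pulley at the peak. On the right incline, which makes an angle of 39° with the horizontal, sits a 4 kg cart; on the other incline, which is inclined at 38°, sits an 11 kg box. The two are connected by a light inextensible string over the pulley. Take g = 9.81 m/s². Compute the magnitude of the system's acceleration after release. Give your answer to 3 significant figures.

2.78 m/s²

Resolve each weight along its own incline: the 4 kg mass has component 4 × 9.81 × sin 39° = 24.695 N down its slope, and the 11 kg mass has 11 × 9.81 × sin 38° = 66.436 N down its slope.
The 11 kg side's 66.436 N exceeds the other side's 24.695 N, so that mass slides down and the 4 kg mass slides up. Taking that direction as positive, Newton's second law for the whole system gives 66.436 − 24.695 = (4 + 11) a, so a = 41.741 / 15 = 2.7827 m/s².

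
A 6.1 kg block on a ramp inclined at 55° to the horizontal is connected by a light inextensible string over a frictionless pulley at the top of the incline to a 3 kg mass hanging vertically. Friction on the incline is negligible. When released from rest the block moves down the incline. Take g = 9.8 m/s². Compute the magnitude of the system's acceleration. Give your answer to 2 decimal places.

2.15 m/s²

For the block on the incline: the weight component along the slope is m₁g sin 55° = 6.1 × 9.8 × 0.8192 = 48.972 N and the normal force is N = m₁g cos 55° = 34.288 N.
Newton's second law for the block (down-slope positive): 48.972 − T = 6.1 a. For the hanging mass (upward positive): T − 3 × 9.8 = 3 a.
Adding the two equations eliminates T: 19.572 = 9.1 a, so a = 2.1508 m/s².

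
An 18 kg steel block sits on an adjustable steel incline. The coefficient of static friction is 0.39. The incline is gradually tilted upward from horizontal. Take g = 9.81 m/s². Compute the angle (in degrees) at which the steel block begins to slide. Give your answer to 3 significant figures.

At the threshold of sliding, static friction is at its maximum μ_s N and exactly balances the weight component along the incline: mg sin θ = μ_s mg cos θ.
Hence tan θ = μ_s = 0.39, so θ = arctan(0.39) = 21.3058°.

21.3°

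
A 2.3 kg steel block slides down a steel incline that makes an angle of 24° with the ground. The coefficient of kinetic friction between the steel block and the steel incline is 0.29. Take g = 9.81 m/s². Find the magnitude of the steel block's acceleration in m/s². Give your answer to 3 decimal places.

1.391 m/s²

Resolving the weight along the incline: the component pulling the steel block down the slope is mg sin 24° = 2.3 × 9.81 × 0.4067 = 9.176 N, and the normal force is N = mg cos 24° = 2.3 × 9.81 × 0.9135 = 20.611 N.
Kinetic friction acts up the slope with magnitude f = μN = 0.29 × 20.611 = 5.977 N.
Net force along the incline is 9.176 − 5.977 = 3.199 N, so a = 3.199 / 2.3 = 1.3909 m/s².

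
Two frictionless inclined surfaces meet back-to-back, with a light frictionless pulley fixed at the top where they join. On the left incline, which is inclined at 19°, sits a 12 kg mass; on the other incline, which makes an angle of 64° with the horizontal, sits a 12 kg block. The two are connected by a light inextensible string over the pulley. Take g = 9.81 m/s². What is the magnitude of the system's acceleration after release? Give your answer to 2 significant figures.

Resolve each weight along its own incline: the 12 kg mass has component 12 × 9.81 × sin 19° = 38.326 N down its slope, and the 12 kg mass has 12 × 9.81 × sin 64° = 105.806 N down its slope.
The 12 kg side's 105.806 N exceeds the other side's 38.326 N, so that mass slides down and the 12 kg mass slides up. Taking that direction as positive, Newton's second law for the whole system gives 105.806 − 38.326 = (12 + 12) a, so a = 67.480 / 24 = 2.8117 m/s².

2.8 m/s²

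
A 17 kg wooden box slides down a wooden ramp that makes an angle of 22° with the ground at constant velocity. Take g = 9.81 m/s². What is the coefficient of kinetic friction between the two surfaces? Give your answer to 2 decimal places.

At constant velocity the net force along the incline is zero: mg sin 22° = μ mg cos 22°.
So μ = tan 22° = 0.3746 / 0.9272 = 0.4040.

0.40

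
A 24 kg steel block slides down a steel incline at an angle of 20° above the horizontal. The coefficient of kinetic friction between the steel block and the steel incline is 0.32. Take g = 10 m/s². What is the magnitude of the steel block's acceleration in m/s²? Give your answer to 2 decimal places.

0.41 m/s²

Resolving the weight along the incline: the component pulling the steel block down the slope is mg sin 20° = 24 × 10 × 0.3420 = 82.080 N, and the normal force is N = mg cos 20° = 24 × 10 × 0.9397 = 225.528 N.
Kinetic friction acts up the slope with magnitude f = μN = 0.32 × 225.528 = 72.169 N.
Net force along the incline is 82.080 − 72.169 = 9.911 N, so a = 9.911 / 24 = 0.4130 m/s².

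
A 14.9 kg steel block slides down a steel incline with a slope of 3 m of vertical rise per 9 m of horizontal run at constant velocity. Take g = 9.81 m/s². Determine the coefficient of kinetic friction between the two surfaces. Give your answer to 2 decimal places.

0.33

At constant velocity the net force along the incline is zero: mg sin 18.43° = μ mg cos 18.43°.
So μ = tan 18.43° = 0.3162 / 0.9487 = 0.3333.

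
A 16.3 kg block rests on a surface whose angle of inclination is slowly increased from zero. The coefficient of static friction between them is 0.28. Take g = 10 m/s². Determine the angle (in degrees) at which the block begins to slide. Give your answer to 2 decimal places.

At the threshold of sliding, static friction is at its maximum μ_s N and exactly balances the weight component along the incline: mg sin θ = μ_s mg cos θ.
Hence tan θ = μ_s = 0.28, so θ = arctan(0.28) = 15.6422°.

15.64°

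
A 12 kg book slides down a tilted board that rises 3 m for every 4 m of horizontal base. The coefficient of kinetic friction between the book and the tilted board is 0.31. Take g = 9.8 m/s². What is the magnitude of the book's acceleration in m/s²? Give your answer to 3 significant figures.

Resolving the weight along the incline: the component pulling the book down the slope is mg sin 36.87° = 12 × 9.8 × 0.6000 = 70.560 N, and the normal force is N = mg cos 36.87° = 12 × 9.8 × 0.8000 = 94.080 N.
Kinetic friction acts up the slope with magnitude f = μN = 0.31 × 94.080 = 29.165 N.
Net force along the incline is 70.560 − 29.165 = 41.395 N, so a = 41.395 / 12 = 3.4496 m/s².

3.45 m/s²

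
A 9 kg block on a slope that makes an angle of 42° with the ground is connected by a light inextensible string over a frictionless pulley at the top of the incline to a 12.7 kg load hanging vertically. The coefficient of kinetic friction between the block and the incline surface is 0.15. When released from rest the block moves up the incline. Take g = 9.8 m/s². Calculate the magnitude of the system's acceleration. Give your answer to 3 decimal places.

2.563 m/s²

For the block on the incline: the weight component along the slope is m₁g sin 42° = 9 × 9.8 × 0.6691 = 59.015 N and the normal force is N = m₁g cos 42° = 65.545 N.
Kinetic friction opposes the block's motion up the incline: f = μN = 0.15 × 65.545 = 9.832 N acting down the slope.
Newton's second law for the block (up-slope positive): T − 59.015 − 9.832 = 9 a. For the hanging load (downward positive): 12.7 × 9.8 − T = 12.7 a.
Adding the two equations eliminates T: 55.613 = 21.7 a, so a = 2.5628 m/s².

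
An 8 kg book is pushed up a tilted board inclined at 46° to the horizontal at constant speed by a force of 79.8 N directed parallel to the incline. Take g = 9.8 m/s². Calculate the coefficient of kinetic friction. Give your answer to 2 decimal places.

At constant speed ΣF = 0 along the incline. The applied 79.8 N acts up the slope; the weight component mg sin 46° = 56.396 N and kinetic friction μN both act down the slope.
So 79.8 = 56.396 + μ × 54.461, giving μ = (79.8 − 56.396) / 54.461 = 0.4297.

0.43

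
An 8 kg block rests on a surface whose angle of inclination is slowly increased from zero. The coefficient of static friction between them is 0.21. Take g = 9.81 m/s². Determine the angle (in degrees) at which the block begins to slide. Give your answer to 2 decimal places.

11.86°

At the threshold of sliding, static friction is at its maximum μ_s N and exactly balances the weight component along the incline: mg sin θ = μ_s mg cos θ.
Hence tan θ = μ_s = 0.21, so θ = arctan(0.21) = 11.8598°.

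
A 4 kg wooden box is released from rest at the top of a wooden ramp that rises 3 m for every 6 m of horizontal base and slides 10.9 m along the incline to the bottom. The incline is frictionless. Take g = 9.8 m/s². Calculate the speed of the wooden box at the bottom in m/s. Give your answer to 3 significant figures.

9.77 m/s

The weight component along the incline is mg sin 26.57° = 17.531 N and the normal force is N = mg cos 26.57° = 35.062 N.
With no friction, a = g sin 26.57° = 4.3827 m/s².
Starting from rest over a distance of 10.9 m, v² = 2aL = 2 × 4.3827 × 10.9 = 95.5429, so v = 9.7746 m/s.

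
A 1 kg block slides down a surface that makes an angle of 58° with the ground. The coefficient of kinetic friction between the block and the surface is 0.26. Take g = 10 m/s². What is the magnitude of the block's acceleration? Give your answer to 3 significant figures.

7.10 m/s²

Resolving the weight along the incline: the component pulling the block down the slope is mg sin 58° = 1 × 10 × 0.8480 = 8.480 N, and the normal force is N = mg cos 58° = 1 × 10 × 0.5299 = 5.299 N.
Kinetic friction acts up the slope with magnitude f = μN = 0.26 × 5.299 = 1.378 N.
Net force along the incline is 8.480 − 1.378 = 7.102 N, so a = 7.102 / 1 = 7.1020 m/s².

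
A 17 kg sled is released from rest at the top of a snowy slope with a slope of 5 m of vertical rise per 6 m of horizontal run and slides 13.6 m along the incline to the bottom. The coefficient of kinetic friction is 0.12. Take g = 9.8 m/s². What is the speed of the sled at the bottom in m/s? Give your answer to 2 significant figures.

12 m/s

The weight component along the incline is mg sin 39.81° = 106.655 N and the normal force is N = mg cos 39.81° = 127.986 N.
Friction up the slope is f = μN = 0.12 × 127.986 = 15.358 N, so the net downslope force is 106.655 − 15.358 = 91.297 N and a = 91.297 / 17 = 5.3704 m/s².
Starting from rest over a distance of 13.6 m, v² = 2aL = 2 × 5.3704 × 13.6 = 146.0749, so v = 12.0861 m/s.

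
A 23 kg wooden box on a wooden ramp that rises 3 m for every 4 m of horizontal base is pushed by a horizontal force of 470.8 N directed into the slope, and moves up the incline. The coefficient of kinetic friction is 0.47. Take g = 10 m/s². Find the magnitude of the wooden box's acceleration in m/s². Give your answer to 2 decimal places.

0.84 m/s²

The horizontal push has components F cos 36.87° = 470.8 × 0.8000 = 376.640 N up the incline and F sin 36.87° = 470.8 × 0.6000 = 282.480 N pressing into the surface.
The normal force is therefore N = mg cos 36.87° + F sin 36.87° = 184.000 + 282.480 = 466.480 N, and kinetic friction down the slope is μN = 0.47 × 466.480 = 219.246 N.
Along the incline: F cos 36.87° − mg sin 36.87° − μN = ma, so 376.640 − 138.000 − 219.246 = 23 a, giving a = 0.8432 m/s².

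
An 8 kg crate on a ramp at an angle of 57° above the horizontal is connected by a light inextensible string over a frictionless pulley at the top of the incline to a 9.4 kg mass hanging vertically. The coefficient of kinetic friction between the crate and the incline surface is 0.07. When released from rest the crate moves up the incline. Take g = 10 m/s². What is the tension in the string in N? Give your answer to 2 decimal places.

81.11 N

For the crate on the incline: the weight component along the slope is m₁g sin 57° = 8 × 10 × 0.8387 = 67.096 N and the normal force is N = m₁g cos 57° = 43.571 N.
Kinetic friction opposes the crate's motion up the incline: f = μN = 0.07 × 43.571 = 3.050 N acting down the slope.
Newton's second law for the crate (up-slope positive): T − 67.096 − 3.050 = 8 a. For the hanging mass (downward positive): 9.4 × 10 − T = 9.4 a.
Adding the two equations eliminates T: 23.854 = 17.4 a, so a = 1.3709 m/s².
Then from the hanging mass's equation, T = 9.4 × (10 − 1.3709) = 81.114 N.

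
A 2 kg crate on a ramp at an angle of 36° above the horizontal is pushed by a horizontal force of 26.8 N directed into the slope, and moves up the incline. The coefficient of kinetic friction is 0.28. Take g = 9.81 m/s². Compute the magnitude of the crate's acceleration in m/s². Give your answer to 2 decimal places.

0.65 m/s²

The horizontal push has components F cos 36° = 26.8 × 0.8090 = 21.681 N up the incline and F sin 36° = 26.8 × 0.5878 = 15.753 N pressing into the surface.
The normal force is therefore N = mg cos 36° + F sin 36° = 15.873 + 15.753 = 31.626 N, and kinetic friction down the slope is μN = 0.28 × 31.626 = 8.855 N.
Along the incline: F cos 36° − mg sin 36° − μN = ma, so 21.681 − 11.533 − 8.855 = 2 a, giving a = 0.6465 m/s².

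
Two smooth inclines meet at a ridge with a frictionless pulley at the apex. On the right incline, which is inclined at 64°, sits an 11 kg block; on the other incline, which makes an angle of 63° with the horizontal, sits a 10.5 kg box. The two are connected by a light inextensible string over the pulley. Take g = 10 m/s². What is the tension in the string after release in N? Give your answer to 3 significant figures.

Resolve each weight along its own incline: the 11 kg mass has component 11 × 10 × sin 64° = 98.867 N down its slope, and the 10.5 kg mass has 10.5 × 10 × sin 63° = 93.556 N down its slope.
The 11 kg side's 98.867 N exceeds the other side's 93.556 N, so that mass slides down and the 10.5 kg mass slides up. Taking that direction as positive, Newton's second law for the whole system gives 98.867 − 93.556 = (11 + 10.5) a, so a = 5.311 / 21.5 = 0.2470 m/s².
For the 10.5 kg mass (up-slope positive): T − 93.556 = 10.5 × 0.2470, so T = 96.150 N.

96.1 N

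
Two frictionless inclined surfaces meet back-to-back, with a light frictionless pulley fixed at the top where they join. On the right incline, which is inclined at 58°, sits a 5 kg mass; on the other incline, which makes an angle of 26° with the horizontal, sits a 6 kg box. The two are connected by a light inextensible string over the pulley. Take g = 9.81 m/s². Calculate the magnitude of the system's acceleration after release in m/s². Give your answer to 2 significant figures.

Resolve each weight along its own incline: the 5 kg mass has component 5 × 9.81 × sin 58° = 41.597 N down its slope, and the 6 kg mass has 6 × 9.81 × sin 26° = 25.803 N down its slope.
The 5 kg side's 41.597 N exceeds the other side's 25.803 N, so that mass slides down and the 6 kg mass slides up. Taking that direction as positive, Newton's second law for the whole system gives 41.597 − 25.803 = (5 + 6) a, so a = 15.794 / 11 = 1.4358 m/s².

1.4 m/s²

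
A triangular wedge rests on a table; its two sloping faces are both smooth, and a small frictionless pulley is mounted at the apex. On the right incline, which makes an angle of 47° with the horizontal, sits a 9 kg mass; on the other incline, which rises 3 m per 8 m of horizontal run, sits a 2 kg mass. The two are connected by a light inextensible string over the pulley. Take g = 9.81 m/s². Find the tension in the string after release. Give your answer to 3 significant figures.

17.4 N

Resolve each weight along its own incline: the 9 kg mass has component 9 × 9.81 × sin 47° = 64.571 N down its slope, and the 2 kg mass has 2 × 9.81 × sin 20.56° = 6.889 N down its slope.
The 9 kg side's 64.571 N exceeds the other side's 6.889 N, so that mass slides down and the 2 kg mass slides up. Taking that direction as positive, Newton's second law for the whole system gives 64.571 − 6.889 = (9 + 2) a, so a = 57.682 / 11 = 5.2438 m/s².
For the 2 kg mass (up-slope positive): T − 6.889 = 2 × 5.2438, so T = 17.377 N.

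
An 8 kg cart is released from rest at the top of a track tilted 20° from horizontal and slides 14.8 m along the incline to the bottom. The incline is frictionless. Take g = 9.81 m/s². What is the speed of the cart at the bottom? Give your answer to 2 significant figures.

The weight component along the incline is mg sin 20° = 26.842 N and the normal force is N = mg cos 20° = 73.747 N.
With no friction, a = g sin 20° = 3.3552 m/s².
Starting from rest over a distance of 14.8 m, v² = 2aL = 2 × 3.3552 × 14.8 = 99.3139, so v = 9.9656 m/s.

10.0 m/s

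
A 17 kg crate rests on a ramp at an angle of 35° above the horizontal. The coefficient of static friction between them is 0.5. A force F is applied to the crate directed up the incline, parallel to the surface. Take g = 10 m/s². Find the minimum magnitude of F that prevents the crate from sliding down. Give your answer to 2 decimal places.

27.88 N

The normal force is N = mg cos 35° = 139.256 N. With F at its minimum the crate is on the verge of sliding down, so static friction is at its maximum μ_s N = 0.5 × 139.256 = 69.628 N and acts up the slope.
Equilibrium along the incline: F + μ_s N = mg sin 35°, so F = 97.508 − 69.628 = 27.880 N.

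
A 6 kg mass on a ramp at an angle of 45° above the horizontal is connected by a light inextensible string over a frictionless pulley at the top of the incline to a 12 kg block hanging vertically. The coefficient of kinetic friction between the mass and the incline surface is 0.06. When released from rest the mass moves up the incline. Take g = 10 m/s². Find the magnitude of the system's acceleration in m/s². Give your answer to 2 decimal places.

For the mass on the incline: the weight component along the slope is m₁g sin 45° = 6 × 10 × 0.7071 = 42.426 N and the normal force is N = m₁g cos 45° = 42.426 N.
Kinetic friction opposes the mass's motion up the incline: f = μN = 0.06 × 42.426 = 2.546 N acting down the slope.
Newton's second law for the mass (up-slope positive): T − 42.426 − 2.546 = 6 a. For the hanging block (downward positive): 12 × 10 − T = 12 a.
Adding the two equations eliminates T: 75.028 = 18 a, so a = 4.1682 m/s².

4.17 m/s²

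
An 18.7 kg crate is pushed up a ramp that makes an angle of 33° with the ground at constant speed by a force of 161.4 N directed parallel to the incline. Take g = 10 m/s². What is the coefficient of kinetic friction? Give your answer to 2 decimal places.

0.38

At constant speed ΣF = 0 along the incline. The applied 161.4 N acts up the slope; the weight component mg sin 33° = 101.847 N and kinetic friction μN both act down the slope.
So 161.4 = 101.847 + μ × 156.831, giving μ = (161.4 − 101.847) / 156.831 = 0.3797.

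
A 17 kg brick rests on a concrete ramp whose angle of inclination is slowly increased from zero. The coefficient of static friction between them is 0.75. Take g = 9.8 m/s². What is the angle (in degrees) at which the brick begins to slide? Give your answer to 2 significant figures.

At the threshold of sliding, static friction is at its maximum μ_s N and exactly balances the weight component along the incline: mg sin θ = μ_s mg cos θ.
Hence tan θ = μ_s = 0.75, so θ = arctan(0.75) = 36.8699°.

37°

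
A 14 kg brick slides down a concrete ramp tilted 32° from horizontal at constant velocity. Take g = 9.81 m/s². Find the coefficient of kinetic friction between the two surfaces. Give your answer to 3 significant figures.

At constant velocity the net force along the incline is zero: mg sin 32° = μ mg cos 32°.
So μ = tan 32° = 0.5299 / 0.8480 = 0.6249.

0.625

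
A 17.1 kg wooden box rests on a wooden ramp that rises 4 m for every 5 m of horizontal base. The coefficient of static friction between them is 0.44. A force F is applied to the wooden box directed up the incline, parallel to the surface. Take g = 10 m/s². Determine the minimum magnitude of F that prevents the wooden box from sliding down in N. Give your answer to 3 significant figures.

The normal force is N = mg cos 38.66° = 133.529 N. With F at its minimum the wooden box is on the verge of sliding down, so static friction is at its maximum μ_s N = 0.44 × 133.529 = 58.753 N and acts up the slope.
Equilibrium along the incline: F + μ_s N = mg sin 38.66°, so F = 106.823 − 58.753 = 48.070 N.

48.1 N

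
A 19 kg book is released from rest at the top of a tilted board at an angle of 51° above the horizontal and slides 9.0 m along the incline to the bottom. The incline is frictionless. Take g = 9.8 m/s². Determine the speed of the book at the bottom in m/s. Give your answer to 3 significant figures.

11.7 m/s

The weight component along the incline is mg sin 51° = 144.705 N and the normal force is N = mg cos 51° = 117.179 N.
With no friction, a = g sin 51° = 7.6160 m/s².
Starting from rest over a distance of 9.0 m, v² = 2aL = 2 × 7.6160 × 9.0 = 137.0880, so v = 11.7085 m/s.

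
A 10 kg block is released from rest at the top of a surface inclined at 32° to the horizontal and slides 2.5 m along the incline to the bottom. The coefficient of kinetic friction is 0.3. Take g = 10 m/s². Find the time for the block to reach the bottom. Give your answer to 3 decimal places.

1.347 s

The weight component along the incline is mg sin 32° = 52.992 N and the normal force is N = mg cos 32° = 84.805 N.
Friction up the slope is f = μN = 0.3 × 84.805 = 25.442 N, so the net downslope force is 52.992 − 25.442 = 27.550 N and a = 27.550 / 10 = 2.7550 m/s².
Starting from rest, L = ½at², so t = √(2L/a) = √(2 × 2.5 / 2.7550) = 1.3472 s.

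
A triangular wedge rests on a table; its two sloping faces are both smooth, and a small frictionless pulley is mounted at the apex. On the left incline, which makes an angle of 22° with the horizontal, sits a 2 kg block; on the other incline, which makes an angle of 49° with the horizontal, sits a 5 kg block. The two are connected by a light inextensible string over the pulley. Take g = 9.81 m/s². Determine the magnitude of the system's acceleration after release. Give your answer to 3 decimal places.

4.238 m/s²

Resolve each weight along its own incline: the 2 kg mass has component 2 × 9.81 × sin 22° = 7.350 N down its slope, and the 5 kg mass has 5 × 9.81 × sin 49° = 37.019 N down its slope.
The 5 kg side's 37.019 N exceeds the other side's 7.350 N, so that mass slides down and the 2 kg mass slides up. Taking that direction as positive, Newton's second law for the whole system gives 37.019 − 7.350 = (2 + 5) a, so a = 29.669 / 7 = 4.2384 m/s².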